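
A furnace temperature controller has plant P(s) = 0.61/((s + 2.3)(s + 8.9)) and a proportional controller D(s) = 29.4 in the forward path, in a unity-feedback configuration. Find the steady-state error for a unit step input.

The loop is type 0. Static position error constant K_pos = D(0)·P(0) = 29.4·0.0298 = 0.8761.
Steady-state error to a unit step: e_ss = 1/(1+K_pos) = 1/1.876 = 0.533.

0.533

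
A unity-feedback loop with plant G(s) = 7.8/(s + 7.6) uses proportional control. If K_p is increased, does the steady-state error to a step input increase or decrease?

e_ss = 1/(1 + K_p·G(0)); a larger K_p raises the denominator, so e_ss decreases.

decrease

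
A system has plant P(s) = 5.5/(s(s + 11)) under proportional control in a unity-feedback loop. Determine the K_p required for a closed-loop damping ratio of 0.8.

K_p = 8.59

Closed-loop characteristic equation: s² + 11s + K_p·5.5 = 0.
So ω_n = √(5.5K_p) and 2ζω_n = 11, giving ζ = 11/(2√(5.5K_p)).
Setting ζ = 0.8: √(5.5K_p) = 11/(2·0.8) = 6.875, so K_p = 47.27/5.5 = 8.59.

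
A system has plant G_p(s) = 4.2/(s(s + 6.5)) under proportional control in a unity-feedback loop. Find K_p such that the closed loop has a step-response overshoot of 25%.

K_p = 15.4

From %OS = 100·exp(−πζ/√(1−ζ²)) = 25%, ζ = −ln(0.25)/√(π²+ln²(0.25)) = 0.4037.
Characteristic equation s² + 6.5s + 4.2K_p = 0 gives ζ = 6.5/(2√(4.2K_p)).
Setting ζ = 0.4037: √(4.2K_p) = 6.5/(2·0.4037) = 8.05, so K_p = 64.81/4.2 = 15.4.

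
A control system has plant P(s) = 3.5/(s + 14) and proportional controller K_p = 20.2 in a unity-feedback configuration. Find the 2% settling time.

Closed-loop transfer function: T(s) = K_p·P(s)/(1 + K_p·P(s)) = 70.7/(s + 14 + 70.7) = 70.7/(s + 84.7).
Time constant τ = 1/84.7 = 0.01181 s, so the 2% settling time is about 4τ = 0.0472 s.

T_s ≈ 0.0472 s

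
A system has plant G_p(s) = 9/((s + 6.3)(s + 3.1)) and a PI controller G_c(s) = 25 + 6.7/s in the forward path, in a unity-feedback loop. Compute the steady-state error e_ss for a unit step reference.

0

The open loop G_c(s)G_p(s) has a pole at the origin (type 1), so the static position error constant is infinite and e_ss = 1/(1+∞) = 0.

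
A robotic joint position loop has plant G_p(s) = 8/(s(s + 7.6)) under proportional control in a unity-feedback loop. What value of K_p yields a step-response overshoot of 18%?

K_p = 7.86

From %OS = 100·exp(−πζ/√(1−ζ²)) = 18%, ζ = −ln(0.18)/√(π²+ln²(0.18)) = 0.4791.
Characteristic equation s² + 7.6s + 8K_p = 0 gives ζ = 7.6/(2√(8K_p)).
Setting ζ = 0.4791: √(8K_p) = 7.6/(2·0.4791) = 7.931, so K_p = 62.91/8 = 7.86.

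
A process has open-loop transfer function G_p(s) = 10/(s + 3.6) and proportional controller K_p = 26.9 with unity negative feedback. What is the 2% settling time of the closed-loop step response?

T_s ≈ 0.0147 s

Closed-loop transfer function: T(s) = K_p·G_p(s)/(1 + K_p·G_p(s)) = 269/(s + 3.6 + 269) = 269/(s + 272.6).
Time constant τ = 1/272.6 = 0.003668 s, so the 2% settling time is about 4τ = 0.0147 s.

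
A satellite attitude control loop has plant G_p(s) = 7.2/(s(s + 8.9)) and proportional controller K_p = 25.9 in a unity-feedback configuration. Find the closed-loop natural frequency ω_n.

The closed-loop denominator is s(s+8.9) + 25.9·7.2 = s² + 8.9s + 186.5.
Matching s² + 2ζω_n s + ω_n²: ω_n = √186.5 = 13.66 rad/s and 2ζω_n = 8.9, so ζ = 8.9/(2·13.66) = 0.326.

ω_n = 13.7 rad/s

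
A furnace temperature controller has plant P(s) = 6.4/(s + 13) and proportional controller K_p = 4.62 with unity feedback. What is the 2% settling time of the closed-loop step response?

T_s ≈ 0.094 s

Closed-loop transfer function: T(s) = K_p·P(s)/(1 + K_p·P(s)) = 29.57/(s + 13 + 29.57) = 29.57/(s + 42.57).
Time constant τ = 1/42.57 = 0.02349 s, so the 2% settling time is about 4τ = 0.094 s.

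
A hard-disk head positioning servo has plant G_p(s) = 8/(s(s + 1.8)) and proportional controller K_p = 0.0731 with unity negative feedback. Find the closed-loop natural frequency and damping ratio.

1 + K_p·G_p(s) = 0 gives s² + 1.8s + 0.5848 = 0.
So ω_n² = 0.5848 ⇒ ω_n = 0.7647 rad/s, and ζ = 1.8/(2ω_n) = 1.18.

ω_n = 0.765 rad/s, ζ = 1.18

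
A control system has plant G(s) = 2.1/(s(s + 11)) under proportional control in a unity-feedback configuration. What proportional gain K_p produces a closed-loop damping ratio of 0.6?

K_p = 40

Closed-loop characteristic equation: s² + 11s + K_p·2.1 = 0.
So ω_n = √(2.1K_p) and 2ζω_n = 11, giving ζ = 11/(2√(2.1K_p)).
Setting ζ = 0.6: √(2.1K_p) = 11/(2·0.6) = 9.167, so K_p = 84.03/2.1 = 40.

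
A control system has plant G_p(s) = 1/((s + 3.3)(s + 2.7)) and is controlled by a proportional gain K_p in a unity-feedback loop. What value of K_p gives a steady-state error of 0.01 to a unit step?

Steady-state error for a unit step on this type-0 loop is 1/(1 + K_p·G_p(0)).
G_p(0) = 0.1122. Require 1/(1 + K_p·0.1122) = 0.01, so 1 + 0.1122·K_p = 100.
K_p = (100 − 1)/0.1122 = 882.

K_p = 882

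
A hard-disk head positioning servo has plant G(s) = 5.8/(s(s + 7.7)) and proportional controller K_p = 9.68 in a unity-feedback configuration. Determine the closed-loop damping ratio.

1 + K_p·G(s) = 0 gives s² + 7.7s + 56.14 = 0.
So ω_n² = 56.14 ⇒ ω_n = 7.493 rad/s, and ζ = 7.7/(2ω_n) = 0.514.

ζ = 0.514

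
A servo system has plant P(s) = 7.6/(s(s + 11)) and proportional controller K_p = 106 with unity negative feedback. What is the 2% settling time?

T_s ≈ 0.727 s

The closed-loop denominator s² + 11s + 805.6 gives ω_n = √805.6 = 28.38 and ζ = 11/(2ω_n) = 0.1938.
2% settling time T_s ≈ 4/(ζω_n) = 4/5.5 = 0.727 s.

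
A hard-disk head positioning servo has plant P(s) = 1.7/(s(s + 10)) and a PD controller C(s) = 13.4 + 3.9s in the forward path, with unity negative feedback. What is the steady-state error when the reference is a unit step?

The open loop C(s)P(s) has a pole at the origin (type 1), so the static position error constant is infinite and e_ss = 1/(1+∞) = 0.

0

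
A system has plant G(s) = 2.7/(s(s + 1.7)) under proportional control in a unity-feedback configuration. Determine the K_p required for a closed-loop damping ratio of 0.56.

Closed-loop characteristic equation: s² + 1.7s + K_p·2.7 = 0.
So ω_n = √(2.7K_p) and 2ζω_n = 1.7, giving ζ = 1.7/(2√(2.7K_p)).
Setting ζ = 0.56: √(2.7K_p) = 1.7/(2·0.56) = 1.518, so K_p = 2.304/2.7 = 0.853.

K_p = 0.853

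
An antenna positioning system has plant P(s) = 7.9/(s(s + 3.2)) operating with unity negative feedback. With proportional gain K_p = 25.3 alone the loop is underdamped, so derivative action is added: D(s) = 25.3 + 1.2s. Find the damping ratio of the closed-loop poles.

Forward path: (25.3 + 1.2s)·7.9/(s(s+3.2)). The closed-loop characteristic equation is s² + (3.2 + 7.9·1.2)s + 7.9·25.3 = 0.
That is s² + 12.68s + 199.9 = 0, so ω_n = 14.14 rad/s and ζ = 12.68/(2·14.14) = 0.4485.

ζ = 0.448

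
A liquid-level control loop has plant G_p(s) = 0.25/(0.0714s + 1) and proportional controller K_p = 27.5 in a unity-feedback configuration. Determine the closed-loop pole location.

s = -110.3

Closed loop: T(s) = K_p·G_p/(1+K_p·G_p) = 6.875/(0.0714s + 1 + 6.875), with pole at s = −(1 + 6.875)/0.0714 = −110.3.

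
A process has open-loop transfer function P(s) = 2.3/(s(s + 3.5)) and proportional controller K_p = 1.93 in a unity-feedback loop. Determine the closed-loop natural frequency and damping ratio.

ω_n = 2.11 rad/s, ζ = 0.831

The closed-loop denominator is s(s+3.5) + 1.93·2.3 = s² + 3.5s + 4.439.
So ω_n² = 4.439 ⇒ ω_n = 2.107 rad/s, and ζ = 3.5/(2ω_n) = 0.831.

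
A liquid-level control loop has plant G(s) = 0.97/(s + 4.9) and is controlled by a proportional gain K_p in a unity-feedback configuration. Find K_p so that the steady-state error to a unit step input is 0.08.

Steady-state error for a unit step on this type-0 loop is 1/(1 + K_p·G(0)).
G(0) = 0.198. Require 1/(1 + K_p·0.198) = 0.08, so 1 + 0.198·K_p = 12.5.
K_p = (12.5 − 1)/0.198 = 58.1.

K_p = 58.1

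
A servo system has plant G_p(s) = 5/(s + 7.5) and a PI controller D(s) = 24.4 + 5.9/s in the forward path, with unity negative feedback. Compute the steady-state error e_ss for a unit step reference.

0

The open loop D(s)G_p(s) has a pole at the origin (type 1), so the static position error constant is infinite and e_ss = 1/(1+∞) = 0.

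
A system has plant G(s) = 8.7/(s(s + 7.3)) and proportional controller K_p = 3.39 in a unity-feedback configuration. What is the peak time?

T_p = 0.781 s

From 1 + K_pG(s) = 0: s² + 7.3s + 29.49 = 0 ⇒ ω_n = 5.431, ζ = 0.6721.
Damped frequency ω_d = ω_n√(1−ζ²) = 4.021 rad/s, so peak time T_p = π/ω_d = 0.781 s.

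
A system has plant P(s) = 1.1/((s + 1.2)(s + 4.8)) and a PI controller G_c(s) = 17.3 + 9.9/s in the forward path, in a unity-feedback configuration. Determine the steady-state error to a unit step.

The open loop G_c(s)P(s) has a pole at the origin (type 1), so the static position error constant is infinite and e_ss = 1/(1+∞) = 0.

0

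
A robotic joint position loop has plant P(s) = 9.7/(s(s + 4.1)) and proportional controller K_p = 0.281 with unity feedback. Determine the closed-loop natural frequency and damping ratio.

ω_n = 1.65 rad/s, ζ = 1.24

The closed-loop denominator is s(s+4.1) + 0.281·9.7 = s² + 4.1s + 2.726.
So ω_n² = 2.726 ⇒ ω_n = 1.651 rad/s, and ζ = 4.1/(2ω_n) = 1.24.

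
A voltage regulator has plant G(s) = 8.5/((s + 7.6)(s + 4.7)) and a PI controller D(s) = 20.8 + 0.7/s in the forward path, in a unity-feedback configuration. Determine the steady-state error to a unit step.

0

The open loop D(s)G(s) has a pole at the origin (type 1), so the static position error constant is infinite and e_ss = 1/(1+∞) = 0.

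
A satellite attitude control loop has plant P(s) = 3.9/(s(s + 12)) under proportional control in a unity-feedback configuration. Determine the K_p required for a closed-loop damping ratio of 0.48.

K_p = 40.1

Closed-loop characteristic equation: s² + 12s + K_p·3.9 = 0.
So ω_n = √(3.9K_p) and 2ζω_n = 12, giving ζ = 12/(2√(3.9K_p)).
Setting ζ = 0.48: √(3.9K_p) = 12/(2·0.48) = 12.5, so K_p = 156.2/3.9 = 40.1.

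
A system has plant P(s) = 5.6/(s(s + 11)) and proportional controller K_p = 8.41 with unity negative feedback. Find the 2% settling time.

T_s ≈ 0.727 s

The closed-loop denominator s² + 11s + 47.1 gives ω_n = √47.1 = 6.863 and ζ = 11/(2ω_n) = 0.8014.
2% settling time T_s ≈ 4/(ζω_n) = 4/5.5 = 0.727 s.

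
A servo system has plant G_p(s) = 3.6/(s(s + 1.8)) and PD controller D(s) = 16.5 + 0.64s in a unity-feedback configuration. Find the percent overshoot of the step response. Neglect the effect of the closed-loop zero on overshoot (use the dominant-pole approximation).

42%

Forward path: (16.5 + 0.64s)·3.6/(s(s+1.8)). The closed-loop characteristic equation is s² + (1.8 + 3.6·0.64)s + 3.6·16.5 = 0.
That is s² + 4.104s + 59.4 = 0, so ω_n = 7.707 rad/s and ζ = 4.104/(2·7.707) = 0.2662.
%OS = 100·exp(−πζ/√(1−ζ²)) = 42%.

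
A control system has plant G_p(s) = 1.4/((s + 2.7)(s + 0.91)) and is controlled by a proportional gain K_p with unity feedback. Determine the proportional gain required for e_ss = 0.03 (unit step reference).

The loop is type 0, so e_ss(step) = 1/(1 + K_pos) with K_pos = K_p·G_p(0).
G_p(0) = 0.5698. Require 1/(1 + K_p·0.5698) = 0.03, so 1 + 0.5698·K_p = 33.33.
K_p = (33.33 − 1)/0.5698 = 56.7.

K_p = 56.7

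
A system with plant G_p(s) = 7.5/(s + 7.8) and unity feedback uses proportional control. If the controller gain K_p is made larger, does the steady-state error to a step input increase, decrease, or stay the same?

decrease

e_ss = 1/(1 + K_p·G_p(0)); a larger K_p raises the denominator, so e_ss decreases.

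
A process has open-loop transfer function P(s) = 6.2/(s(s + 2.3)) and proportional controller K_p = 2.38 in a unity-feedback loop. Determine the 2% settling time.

T_s ≈ 3.48 s

From 1 + K_pP(s) = 0: s² + 2.3s + 14.76 = 0 ⇒ ω_n = 3.841, ζ = 0.2994.
2% settling time T_s ≈ 4/(ζω_n) = 4/1.15 = 3.48 s.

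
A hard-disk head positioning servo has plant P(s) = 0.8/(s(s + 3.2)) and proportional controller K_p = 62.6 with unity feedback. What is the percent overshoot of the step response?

48.2%

From 1 + K_pP(s) = 0: s² + 3.2s + 50.08 = 0 ⇒ ω_n = 7.077, ζ = 0.2261.
%OS = 100·exp(−πζ/√(1−ζ²)) = 100·exp(−π·0.2261/√0.9489) = 48.2%.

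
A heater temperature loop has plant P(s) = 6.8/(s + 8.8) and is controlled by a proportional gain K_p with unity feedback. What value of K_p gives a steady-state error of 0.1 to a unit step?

For a type-0 loop with proportional control, e_ss = 1/(1 + K_p·P(0)).
P(0) = 0.7727. Require 1/(1 + K_p·0.7727) = 0.1, so 1 + 0.7727·K_p = 10.
K_p = (10 − 1)/0.7727 = 11.6.

K_p = 11.6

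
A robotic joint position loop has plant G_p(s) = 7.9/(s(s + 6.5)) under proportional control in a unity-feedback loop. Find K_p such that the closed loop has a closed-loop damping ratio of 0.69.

Closed-loop characteristic equation: s² + 6.5s + K_p·7.9 = 0.
So ω_n = √(7.9K_p) and 2ζω_n = 6.5, giving ζ = 6.5/(2√(7.9K_p)).
Setting ζ = 0.69: √(7.9K_p) = 6.5/(2·0.69) = 4.71, so K_p = 22.19/7.9 = 2.81.

K_p = 2.81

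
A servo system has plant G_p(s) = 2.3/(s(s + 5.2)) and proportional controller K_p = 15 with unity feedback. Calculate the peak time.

T_p = 0.596 s

Closed-loop characteristic equation: s² + 5.2s + 34.5 = 0, so ω_n = 5.874 rad/s and ζ = 5.2/(2·5.874) = 0.4427.
Damped frequency ω_d = ω_n√(1−ζ²) = 5.267 rad/s, so peak time T_p = π/ω_d = 0.596 s.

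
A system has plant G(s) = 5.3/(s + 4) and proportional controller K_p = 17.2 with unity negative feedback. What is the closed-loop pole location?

Closed-loop transfer function: T(s) = K_p·G(s)/(1 + K_p·G(s)) = 91.16/(s + 4 + 91.16) = 91.16/(s + 95.16).
The closed-loop pole is at s = −95.16.

s = -95.16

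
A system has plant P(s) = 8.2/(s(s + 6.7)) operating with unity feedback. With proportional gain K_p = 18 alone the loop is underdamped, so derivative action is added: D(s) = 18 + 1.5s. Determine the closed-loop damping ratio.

ζ = 0.782

Forward path: (18 + 1.5s)·8.2/(s(s+6.7)). The closed-loop characteristic equation is s² + (6.7 + 8.2·1.5)s + 8.2·18 = 0.
That is s² + 19s + 147.6 = 0, so ω_n = 12.15 rad/s and ζ = 19/(2·12.15) = 0.782.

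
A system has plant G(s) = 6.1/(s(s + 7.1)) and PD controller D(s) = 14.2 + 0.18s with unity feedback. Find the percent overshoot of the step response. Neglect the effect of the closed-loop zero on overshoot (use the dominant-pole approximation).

Forward path: (14.2 + 0.18s)·6.1/(s(s+7.1)). The closed-loop characteristic equation is s² + (7.1 + 6.1·0.18)s + 6.1·14.2 = 0.
That is s² + 8.198s + 86.62 = 0, so ω_n = 9.307 rad/s and ζ = 8.198/(2·9.307) = 0.4404.
%OS = 100·exp(−πζ/√(1−ζ²)) = 21.4%.

21.4%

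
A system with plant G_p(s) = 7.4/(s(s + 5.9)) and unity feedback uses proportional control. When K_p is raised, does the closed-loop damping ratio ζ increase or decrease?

decrease

ζ = 5.9/(2√(7.4K_p)); increasing K_p raises the denominator, so ζ falls.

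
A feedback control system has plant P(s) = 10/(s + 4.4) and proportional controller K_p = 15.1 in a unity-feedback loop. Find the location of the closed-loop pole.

s = -155.4

Closed-loop transfer function: T(s) = K_p·P(s)/(1 + K_p·P(s)) = 151/(s + 4.4 + 151) = 151/(s + 155.4).
The closed-loop pole is at s = −155.4.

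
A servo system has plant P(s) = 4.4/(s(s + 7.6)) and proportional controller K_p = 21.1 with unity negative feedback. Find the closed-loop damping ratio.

ζ = 0.394

With unity feedback the closed-loop characteristic equation is s² + 7.6s + 21.1·4.4 = s² + 7.6s + 92.84 = 0.
So ω_n² = 92.84 ⇒ ω_n = 9.635 rad/s, and ζ = 7.6/(2ω_n) = 0.394.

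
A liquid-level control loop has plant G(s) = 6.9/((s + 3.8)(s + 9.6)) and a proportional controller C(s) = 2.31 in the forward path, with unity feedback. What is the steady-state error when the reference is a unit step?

The loop is type 0. Static position error constant K_pos = C(0)·G(0) = 2.31·0.1891 = 0.4369.
Steady-state error to a unit step: e_ss = 1/(1+K_pos) = 1/1.437 = 0.696.

0.696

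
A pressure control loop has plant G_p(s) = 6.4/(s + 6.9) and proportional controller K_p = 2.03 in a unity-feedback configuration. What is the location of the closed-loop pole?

Closed-loop transfer function: T(s) = K_p·G_p(s)/(1 + K_p·G_p(s)) = 12.99/(s + 6.9 + 12.99) = 12.99/(s + 19.89).
The closed-loop pole is at s = −19.89.

s = -19.89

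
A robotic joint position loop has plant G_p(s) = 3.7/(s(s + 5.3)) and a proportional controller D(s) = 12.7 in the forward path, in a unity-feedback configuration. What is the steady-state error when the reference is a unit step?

0

The open loop D(s)G_p(s) has a pole at the origin (type 1), so the static position error constant is infinite and e_ss = 1/(1+∞) = 0.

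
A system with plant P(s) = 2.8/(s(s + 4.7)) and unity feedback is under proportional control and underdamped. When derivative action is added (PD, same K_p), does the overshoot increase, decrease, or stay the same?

decrease

With PD the characteristic equation becomes s² + (a + K·K_d)s + K·K_p = 0; the damping term grows, ζ rises, overshoot falls.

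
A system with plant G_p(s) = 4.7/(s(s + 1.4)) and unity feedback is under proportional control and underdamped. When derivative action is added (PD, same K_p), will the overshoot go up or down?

The derivative term adds K·K_d to the s-coefficient of the characteristic equation, raising 2ζω_n while ω_n is unchanged; ζ increases, so overshoot decreases.

decrease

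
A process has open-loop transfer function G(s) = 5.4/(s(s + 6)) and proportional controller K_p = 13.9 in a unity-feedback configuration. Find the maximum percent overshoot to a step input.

31.4%

The closed-loop denominator s² + 6s + 75.06 gives ω_n = √75.06 = 8.664 and ζ = 6/(2ω_n) = 0.3463.
%OS = 100·exp(−πζ/√(1−ζ²)) = 100·exp(−π·0.3463/√0.8801) = 31.4%.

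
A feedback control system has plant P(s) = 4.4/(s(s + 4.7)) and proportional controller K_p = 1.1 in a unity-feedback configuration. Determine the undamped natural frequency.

ω_n = 2.2 rad/s

1 + K_p·P(s) = 0 gives s² + 4.7s + 4.84 = 0.
Matching s² + 2ζω_n s + ω_n²: ω_n = √4.84 = 2.2 rad/s and 2ζω_n = 4.7, so ζ = 4.7/(2·2.2) = 1.07.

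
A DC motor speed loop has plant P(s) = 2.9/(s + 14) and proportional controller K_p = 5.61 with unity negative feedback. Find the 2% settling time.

Closed-loop transfer function: T(s) = K_p·P(s)/(1 + K_p·P(s)) = 16.27/(s + 14 + 16.27) = 16.27/(s + 30.27).
Time constant τ = 1/30.27 = 0.03304 s, so the 2% settling time is about 4τ = 0.132 s.

T_s ≈ 0.132 s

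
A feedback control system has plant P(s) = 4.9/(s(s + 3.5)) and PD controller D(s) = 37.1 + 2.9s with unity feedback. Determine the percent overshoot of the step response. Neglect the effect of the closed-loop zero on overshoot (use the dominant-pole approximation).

6.48%

Forward path: (37.1 + 2.9s)·4.9/(s(s+3.5)). The closed-loop characteristic equation is s² + (3.5 + 4.9·2.9)s + 4.9·37.1 = 0.
That is s² + 17.71s + 181.8 = 0, so ω_n = 13.48 rad/s and ζ = 17.71/(2·13.48) = 0.6568.
%OS = 100·exp(−πζ/√(1−ζ²)) = 6.48%.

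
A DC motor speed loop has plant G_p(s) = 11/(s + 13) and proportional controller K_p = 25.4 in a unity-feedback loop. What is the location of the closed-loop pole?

Closed-loop transfer function: T(s) = K_p·G_p(s)/(1 + K_p·G_p(s)) = 279.4/(s + 13 + 279.4) = 279.4/(s + 292.4).
The closed-loop pole is at s = −292.4.

s = -292.4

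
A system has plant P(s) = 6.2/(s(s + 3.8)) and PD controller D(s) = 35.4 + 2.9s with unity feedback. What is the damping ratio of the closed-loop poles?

ζ = 0.735

Forward path: (35.4 + 2.9s)·6.2/(s(s+3.8)). The closed-loop characteristic equation is s² + (3.8 + 6.2·2.9)s + 6.2·35.4 = 0.
That is s² + 21.78s + 219.5 = 0, so ω_n = 14.81 rad/s and ζ = 21.78/(2·14.81) = 0.7351.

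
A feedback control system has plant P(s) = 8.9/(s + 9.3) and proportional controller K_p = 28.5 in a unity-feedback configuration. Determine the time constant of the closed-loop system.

τ = 0.0038 s

Closed-loop transfer function: T(s) = K_p·P(s)/(1 + K_p·P(s)) = 253.7/(s + 9.3 + 253.7) = 253.7/(s + 262.9).
Time constant τ = 1/262.9 = 0.0038 s.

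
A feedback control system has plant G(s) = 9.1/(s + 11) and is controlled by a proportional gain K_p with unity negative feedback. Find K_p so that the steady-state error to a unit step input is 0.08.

K_p = 13.9

The loop is type 0, so e_ss(step) = 1/(1 + K_pos) with K_pos = K_p·G(0).
G(0) = 0.8273. Require 1/(1 + K_p·0.8273) = 0.08, so 1 + 0.8273·K_p = 12.5.
K_p = (12.5 − 1)/0.8273 = 13.9.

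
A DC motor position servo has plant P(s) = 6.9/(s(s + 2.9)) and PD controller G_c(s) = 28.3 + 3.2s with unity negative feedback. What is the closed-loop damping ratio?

Forward path: (28.3 + 3.2s)·6.9/(s(s+2.9)). The closed-loop characteristic equation is s² + (2.9 + 6.9·3.2)s + 6.9·28.3 = 0.
That is s² + 24.98s + 195.3 = 0, so ω_n = 13.97 rad/s and ζ = 24.98/(2·13.97) = 0.8938.

ζ = 0.894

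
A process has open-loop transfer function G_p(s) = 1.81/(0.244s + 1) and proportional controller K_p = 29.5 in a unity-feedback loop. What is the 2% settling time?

Closed loop: T(s) = K_p·G_p/(1+K_p·G_p) = 53.4/(0.244s + 1 + 53.4), with pole at s = −(1 + 53.4)/0.244 = −222.9.
τ = 1/222.9 = 0.004486 s, so 2% settling time ≈ 4τ = 0.0179 s.

T_s ≈ 0.0179 s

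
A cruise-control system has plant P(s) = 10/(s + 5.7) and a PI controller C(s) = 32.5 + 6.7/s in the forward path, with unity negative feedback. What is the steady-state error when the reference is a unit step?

The open loop C(s)P(s) has a pole at the origin (type 1), so the static position error constant is infinite and e_ss = 1/(1+∞) = 0.

0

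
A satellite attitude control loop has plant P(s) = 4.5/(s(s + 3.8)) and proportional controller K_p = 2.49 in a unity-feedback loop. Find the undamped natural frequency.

The closed-loop denominator is s(s+3.8) + 2.49·4.5 = s² + 3.8s + 11.21.
So ω_n² = 11.21 ⇒ ω_n = 3.347 rad/s, and ζ = 3.8/(2ω_n) = 0.568.

ω_n = 3.35 rad/s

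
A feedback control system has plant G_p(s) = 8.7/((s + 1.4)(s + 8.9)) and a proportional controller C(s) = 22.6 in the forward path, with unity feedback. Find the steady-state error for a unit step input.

0.0596

The loop is type 0. Static position error constant K_pos = C(0)·G_p(0) = 22.6·0.6982 = 15.78.
Steady-state error to a unit step: e_ss = 1/(1+K_pos) = 1/16.78 = 0.0596.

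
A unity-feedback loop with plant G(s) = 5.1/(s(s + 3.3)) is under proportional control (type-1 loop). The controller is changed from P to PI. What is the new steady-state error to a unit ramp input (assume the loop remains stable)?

0

The integrator raises the loop to type 2, so K_v → ∞ and e_ss to a ramp is zero.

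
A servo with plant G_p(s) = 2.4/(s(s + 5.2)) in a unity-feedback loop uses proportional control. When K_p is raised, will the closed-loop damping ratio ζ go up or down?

decrease

ζ = 5.2/(2√(2.4K_p)); increasing K_p raises the denominator, so ζ falls.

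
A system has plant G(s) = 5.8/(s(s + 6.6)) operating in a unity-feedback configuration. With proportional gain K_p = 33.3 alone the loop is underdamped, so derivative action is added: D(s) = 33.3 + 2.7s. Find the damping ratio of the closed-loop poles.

Forward path: (33.3 + 2.7s)·5.8/(s(s+6.6)). The closed-loop characteristic equation is s² + (6.6 + 5.8·2.7)s + 5.8·33.3 = 0.
That is s² + 22.26s + 193.1 = 0, so ω_n = 13.9 rad/s and ζ = 22.26/(2·13.9) = 0.8009.

ζ = 0.801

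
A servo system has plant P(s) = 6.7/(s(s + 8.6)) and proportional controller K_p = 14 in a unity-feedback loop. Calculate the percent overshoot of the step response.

21.1%

From 1 + K_pP(s) = 0: s² + 8.6s + 93.8 = 0 ⇒ ω_n = 9.685, ζ = 0.444.
%OS = 100·exp(−πζ/√(1−ζ²)) = 100·exp(−π·0.444/√0.8029) = 21.1%.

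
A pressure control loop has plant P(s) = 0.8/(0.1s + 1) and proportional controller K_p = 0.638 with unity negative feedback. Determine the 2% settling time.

T_s ≈ 0.265 s

Closed loop: T(s) = K_p·P/(1+K_p·P) = 0.5104/(0.1s + 1 + 0.5104), with pole at s = −(1 + 0.5104)/0.1 = −15.1.
τ = 1/15.1 = 0.06621 s, so 2% settling time ≈ 4τ = 0.265 s.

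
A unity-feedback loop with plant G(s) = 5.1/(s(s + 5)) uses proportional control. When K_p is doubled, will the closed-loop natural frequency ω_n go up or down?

increase

ω_n = √(5.1·K_p), which grows with K_p.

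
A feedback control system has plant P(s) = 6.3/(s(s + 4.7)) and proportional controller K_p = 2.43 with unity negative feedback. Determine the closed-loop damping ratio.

ζ = 0.601

1 + K_p·P(s) = 0 gives s² + 4.7s + 15.31 = 0.
Matching s² + 2ζω_n s + ω_n²: ω_n = √15.31 = 3.913 rad/s and 2ζω_n = 4.7, so ζ = 4.7/(2·3.913) = 0.601.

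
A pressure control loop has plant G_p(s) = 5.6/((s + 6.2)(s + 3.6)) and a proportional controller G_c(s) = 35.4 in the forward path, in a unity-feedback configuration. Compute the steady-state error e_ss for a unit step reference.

0.101

The loop is type 0. Static position error constant K_pos = G_c(0)·G_p(0) = 35.4·0.2509 = 8.882.
Steady-state error to a unit step: e_ss = 1/(1+K_pos) = 1/9.882 = 0.101.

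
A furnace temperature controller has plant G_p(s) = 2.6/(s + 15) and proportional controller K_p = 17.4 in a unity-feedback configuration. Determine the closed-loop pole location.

Closed-loop transfer function: T(s) = K_p·G_p(s)/(1 + K_p·G_p(s)) = 45.24/(s + 15 + 45.24) = 45.24/(s + 60.24).
The closed-loop pole is at s = −60.24.

s = -60.24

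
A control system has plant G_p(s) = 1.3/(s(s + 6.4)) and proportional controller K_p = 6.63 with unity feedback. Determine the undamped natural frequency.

The closed-loop denominator is s(s+6.4) + 6.63·1.3 = s² + 6.4s + 8.619.
So ω_n² = 8.619 ⇒ ω_n = 2.936 rad/s, and ζ = 6.4/(2ω_n) = 1.09.

ω_n = 2.94 rad/s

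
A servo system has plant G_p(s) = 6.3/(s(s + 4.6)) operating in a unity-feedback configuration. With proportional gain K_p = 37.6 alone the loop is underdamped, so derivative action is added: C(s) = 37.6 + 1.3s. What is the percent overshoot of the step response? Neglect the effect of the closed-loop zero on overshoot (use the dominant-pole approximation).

Forward path: (37.6 + 1.3s)·6.3/(s(s+4.6)). The closed-loop characteristic equation is s² + (4.6 + 6.3·1.3)s + 6.3·37.6 = 0.
That is s² + 12.79s + 236.9 = 0, so ω_n = 15.39 rad/s and ζ = 12.79/(2·15.39) = 0.4155.
%OS = 100·exp(−πζ/√(1−ζ²)) = 23.8%.

23.8%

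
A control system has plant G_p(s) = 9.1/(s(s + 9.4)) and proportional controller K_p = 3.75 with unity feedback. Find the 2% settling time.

T_s ≈ 0.851 s

The closed-loop denominator s² + 9.4s + 34.12 gives ω_n = √34.12 = 5.842 and ζ = 9.4/(2ω_n) = 0.8046.
2% settling time T_s ≈ 4/(ζω_n) = 4/4.7 = 0.851 s.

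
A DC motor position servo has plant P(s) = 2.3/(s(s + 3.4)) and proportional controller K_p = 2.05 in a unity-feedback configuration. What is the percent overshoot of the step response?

1.92%

Closed-loop characteristic equation: s² + 3.4s + 4.715 = 0, so ω_n = 2.171 rad/s and ζ = 3.4/(2·2.171) = 0.7829.
%OS = 100·exp(−πζ/√(1−ζ²)) = 100·exp(−π·0.7829/√0.3871) = 1.92%.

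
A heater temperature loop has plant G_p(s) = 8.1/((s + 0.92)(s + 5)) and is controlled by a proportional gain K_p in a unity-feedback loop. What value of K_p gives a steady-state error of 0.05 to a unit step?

For a type-0 loop with proportional control, e_ss = 1/(1 + K_p·G_p(0)).
G_p(0) = 1.761. Require 1/(1 + K_p·1.761) = 0.05, so 1 + 1.761·K_p = 20.
K_p = (20 − 1)/1.761 = 10.8.

K_p = 10.8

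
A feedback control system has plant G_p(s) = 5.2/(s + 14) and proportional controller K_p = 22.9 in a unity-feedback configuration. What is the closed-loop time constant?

Closed-loop transfer function: T(s) = K_p·G_p(s)/(1 + K_p·G_p(s)) = 119.1/(s + 14 + 119.1) = 119.1/(s + 133.1).
Time constant τ = 1/133.1 = 0.00751 s.

τ = 0.00751 s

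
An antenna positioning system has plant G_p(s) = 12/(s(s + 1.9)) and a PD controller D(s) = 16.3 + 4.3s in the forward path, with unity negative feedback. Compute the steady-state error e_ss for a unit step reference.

The open loop D(s)G_p(s) has a pole at the origin (type 1), so the static position error constant is infinite and e_ss = 1/(1+∞) = 0.

0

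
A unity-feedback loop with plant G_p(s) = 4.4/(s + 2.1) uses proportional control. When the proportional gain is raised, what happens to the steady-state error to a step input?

decrease

The position error constant K_pos = K_p·G_p(0) grows with K_p, and e_ss = 1/(1+K_pos) falls.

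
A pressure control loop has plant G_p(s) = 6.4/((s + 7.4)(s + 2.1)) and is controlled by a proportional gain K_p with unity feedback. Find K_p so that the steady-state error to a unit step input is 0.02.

Steady-state error for a unit step on this type-0 loop is 1/(1 + K_p·G_p(0)).
G_p(0) = 0.4118. Require 1/(1 + K_p·0.4118) = 0.02, so 1 + 0.4118·K_p = 50.
K_p = (50 − 1)/0.4118 = 119.

K_p = 119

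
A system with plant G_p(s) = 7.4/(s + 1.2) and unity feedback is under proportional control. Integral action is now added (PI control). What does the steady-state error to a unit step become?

0

The integrator makes K_pos = lim_{s→0} C(s)G(s) infinite, so e_ss = 1/(1+K_pos) = 0.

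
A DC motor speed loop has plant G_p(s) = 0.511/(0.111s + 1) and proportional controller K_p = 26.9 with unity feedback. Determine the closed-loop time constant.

Closed loop: T(s) = K_p·G_p/(1+K_p·G_p) = 13.75/(0.111s + 1 + 13.75), with pole at s = −(1 + 13.75)/0.111 = −132.8.
Closed-loop time constant τ = 1/132.8 = 0.00753 s.

τ = 0.00753 s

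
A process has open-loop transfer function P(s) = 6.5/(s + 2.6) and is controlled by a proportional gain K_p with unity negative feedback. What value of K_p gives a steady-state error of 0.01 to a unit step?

Steady-state error for a unit step on this type-0 loop is 1/(1 + K_p·P(0)).
P(0) = 2.5. Require 1/(1 + K_p·2.5) = 0.01, so 1 + 2.5·K_p = 100.
K_p = (100 − 1)/2.5 = 39.6.

K_p = 39.6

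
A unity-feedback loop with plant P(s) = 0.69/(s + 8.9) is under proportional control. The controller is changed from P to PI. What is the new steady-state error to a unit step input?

0

The integrator makes K_pos = lim_{s→0} C(s)G(s) infinite, so e_ss = 1/(1+K_pos) = 0.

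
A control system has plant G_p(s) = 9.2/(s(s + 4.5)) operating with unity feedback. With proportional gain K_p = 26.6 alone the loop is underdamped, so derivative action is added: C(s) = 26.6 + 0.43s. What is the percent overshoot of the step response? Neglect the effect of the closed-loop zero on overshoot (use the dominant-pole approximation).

Forward path: (26.6 + 0.43s)·9.2/(s(s+4.5)). The closed-loop characteristic equation is s² + (4.5 + 9.2·0.43)s + 9.2·26.6 = 0.
That is s² + 8.456s + 244.7 = 0, so ω_n = 15.64 rad/s and ζ = 8.456/(2·15.64) = 0.2703.
%OS = 100·exp(−πζ/√(1−ζ²)) = 41.4%.

41.4%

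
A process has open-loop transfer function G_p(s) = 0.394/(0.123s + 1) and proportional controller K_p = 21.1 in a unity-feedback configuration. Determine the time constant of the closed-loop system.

τ = 0.0132 s

Closed loop: T(s) = K_p·G_p/(1+K_p·G_p) = 8.313/(0.123s + 1 + 8.313), with pole at s = −(1 + 8.313)/0.123 = −75.72.
Closed-loop time constant τ = 1/75.72 = 0.0132 s.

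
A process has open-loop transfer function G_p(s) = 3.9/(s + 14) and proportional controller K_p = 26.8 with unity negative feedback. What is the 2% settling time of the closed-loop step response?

Closed-loop transfer function: T(s) = K_p·G_p(s)/(1 + K_p·G_p(s)) = 104.5/(s + 14 + 104.5) = 104.5/(s + 118.5).
Time constant τ = 1/118.5 = 0.008437 s, so the 2% settling time is about 4τ = 0.0337 s.

T_s ≈ 0.0337 s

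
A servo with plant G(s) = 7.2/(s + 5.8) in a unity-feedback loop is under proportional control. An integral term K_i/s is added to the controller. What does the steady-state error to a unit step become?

0

Adding integral action puts a pole at s = 0 in the forward path, raising the system type to 1; a type-1 loop has zero steady-state error to a step.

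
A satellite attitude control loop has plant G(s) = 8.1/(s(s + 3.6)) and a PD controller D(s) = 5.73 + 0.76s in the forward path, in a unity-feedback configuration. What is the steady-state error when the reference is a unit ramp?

The loop has one pole at the origin (type 1). Velocity error constant K_v = lim_{s→0} s·D(s)G(s) = 5.73·8.1/3.6 = 12.89.
Steady-state error to a unit ramp: e_ss = 1/K_v = 0.0776.

0.0776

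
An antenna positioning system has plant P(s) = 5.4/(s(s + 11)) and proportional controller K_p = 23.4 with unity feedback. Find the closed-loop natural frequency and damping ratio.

With unity feedback the closed-loop characteristic equation is s² + 11s + 23.4·5.4 = s² + 11s + 126.4 = 0.
So ω_n² = 126.4 ⇒ ω_n = 11.24 rad/s, and ζ = 11/(2ω_n) = 0.489.

ω_n = 11.2 rad/s, ζ = 0.489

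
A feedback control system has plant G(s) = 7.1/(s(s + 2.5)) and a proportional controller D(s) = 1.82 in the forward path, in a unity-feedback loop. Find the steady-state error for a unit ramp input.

0.193

The loop has one pole at the origin (type 1). Velocity error constant K_v = lim_{s→0} s·D(s)G(s) = 1.82·7.1/2.5 = 5.169.
Steady-state error to a unit ramp: e_ss = 1/K_v = 0.193.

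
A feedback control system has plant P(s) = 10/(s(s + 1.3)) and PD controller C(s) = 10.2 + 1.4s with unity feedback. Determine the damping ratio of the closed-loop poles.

Forward path: (10.2 + 1.4s)·10/(s(s+1.3)). The closed-loop characteristic equation is s² + (1.3 + 10·1.4)s + 10·10.2 = 0.
That is s² + 15.3s + 102 = 0, so ω_n = 10.1 rad/s and ζ = 15.3/(2·10.1) = 0.7575.

ζ = 0.757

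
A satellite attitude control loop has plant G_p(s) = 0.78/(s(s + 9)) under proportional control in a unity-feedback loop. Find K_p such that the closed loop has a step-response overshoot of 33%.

From %OS = 100·exp(−πζ/√(1−ζ²)) = 33%, ζ = −ln(0.33)/√(π²+ln²(0.33)) = 0.3328.
Characteristic equation s² + 9s + 0.78K_p = 0 gives ζ = 9/(2√(0.78K_p)).
Setting ζ = 0.3328: √(0.78K_p) = 9/(2·0.3328) = 13.52, so K_p = 182.9/0.78 = 234.

K_p = 234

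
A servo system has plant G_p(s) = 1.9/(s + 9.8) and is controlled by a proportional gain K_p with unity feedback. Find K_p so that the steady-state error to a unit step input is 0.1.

K_p = 46.4

For a type-0 loop with proportional control, e_ss = 1/(1 + K_p·G_p(0)).
G_p(0) = 0.1939. Require 1/(1 + K_p·0.1939) = 0.1, so 1 + 0.1939·K_p = 10.
K_p = (10 − 1)/0.1939 = 46.4.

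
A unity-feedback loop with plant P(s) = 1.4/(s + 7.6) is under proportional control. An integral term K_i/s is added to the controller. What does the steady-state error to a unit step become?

The integrator makes K_pos = lim_{s→0} C(s)G(s) infinite, so e_ss = 1/(1+K_pos) = 0.

0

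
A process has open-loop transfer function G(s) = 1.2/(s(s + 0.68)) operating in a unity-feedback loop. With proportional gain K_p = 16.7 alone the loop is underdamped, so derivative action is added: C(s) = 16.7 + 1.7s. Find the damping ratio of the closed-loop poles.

Forward path: (16.7 + 1.7s)·1.2/(s(s+0.68)). The closed-loop characteristic equation is s² + (0.68 + 1.2·1.7)s + 1.2·16.7 = 0.
That is s² + 2.72s + 20.04 = 0, so ω_n = 4.477 rad/s and ζ = 2.72/(2·4.477) = 0.3038.

ζ = 0.304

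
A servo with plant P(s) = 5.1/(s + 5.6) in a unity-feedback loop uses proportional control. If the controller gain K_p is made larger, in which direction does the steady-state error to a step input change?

e_ss = 1/(1 + K_p·P(0)); a larger K_p raises the denominator, so e_ss decreases.

decrease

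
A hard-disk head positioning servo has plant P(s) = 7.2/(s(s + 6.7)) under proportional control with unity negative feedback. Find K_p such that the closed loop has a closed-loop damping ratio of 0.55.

K_p = 5.15

Closed-loop characteristic equation: s² + 6.7s + K_p·7.2 = 0.
So ω_n = √(7.2K_p) and 2ζω_n = 6.7, giving ζ = 6.7/(2√(7.2K_p)).
Setting ζ = 0.55: √(7.2K_p) = 6.7/(2·0.55) = 6.091, so K_p = 37.1/7.2 = 5.15.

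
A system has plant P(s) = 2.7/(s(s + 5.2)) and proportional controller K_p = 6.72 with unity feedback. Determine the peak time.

The closed-loop denominator s² + 5.2s + 18.14 gives ω_n = √18.14 = 4.26 and ζ = 5.2/(2ω_n) = 0.6104.
Damped frequency ω_d = ω_n√(1−ζ²) = 3.374 rad/s, so peak time T_p = π/ω_d = 0.931 s.

T_p = 0.931 s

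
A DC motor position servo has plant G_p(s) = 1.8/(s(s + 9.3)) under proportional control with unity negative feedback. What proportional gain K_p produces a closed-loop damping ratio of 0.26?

K_p = 178

Closed-loop characteristic equation: s² + 9.3s + K_p·1.8 = 0.
So ω_n = √(1.8K_p) and 2ζω_n = 9.3, giving ζ = 9.3/(2√(1.8K_p)).
Setting ζ = 0.26: √(1.8K_p) = 9.3/(2·0.26) = 17.88, so K_p = 319.9/1.8 = 178.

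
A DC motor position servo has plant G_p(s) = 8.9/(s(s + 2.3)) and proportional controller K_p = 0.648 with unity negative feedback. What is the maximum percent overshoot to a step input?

Closed-loop characteristic equation: s² + 2.3s + 5.767 = 0, so ω_n = 2.401 rad/s and ζ = 2.3/(2·2.401) = 0.4789.
%OS = 100·exp(−πζ/√(1−ζ²)) = 100·exp(−π·0.4789/√0.7707) = 18%.

18%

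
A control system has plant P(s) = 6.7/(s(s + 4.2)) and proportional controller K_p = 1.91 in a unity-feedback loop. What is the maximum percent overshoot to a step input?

10.2%

From 1 + K_pP(s) = 0: s² + 4.2s + 12.8 = 0 ⇒ ω_n = 3.577, ζ = 0.587.
%OS = 100·exp(−πζ/√(1−ζ²)) = 100·exp(−π·0.587/√0.6554) = 10.2%.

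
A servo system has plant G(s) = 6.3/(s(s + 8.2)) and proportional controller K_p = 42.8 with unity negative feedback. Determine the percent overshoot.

44.5%

The closed-loop denominator s² + 8.2s + 269.6 gives ω_n = √269.6 = 16.42 and ζ = 8.2/(2ω_n) = 0.2497.
%OS = 100·exp(−πζ/√(1−ζ²)) = 100·exp(−π·0.2497/√0.9377) = 44.5%.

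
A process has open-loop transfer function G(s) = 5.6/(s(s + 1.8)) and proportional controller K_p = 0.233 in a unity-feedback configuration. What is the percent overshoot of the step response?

The closed-loop denominator s² + 1.8s + 1.305 gives ω_n = √1.305 = 1.142 and ζ = 1.8/(2ω_n) = 0.7879.
%OS = 100·exp(−πζ/√(1−ζ²)) = 100·exp(−π·0.7879/√0.3792) = 1.8%.

1.8%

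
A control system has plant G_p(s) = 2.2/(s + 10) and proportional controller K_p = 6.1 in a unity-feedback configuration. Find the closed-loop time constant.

Closed-loop transfer function: T(s) = K_p·G_p(s)/(1 + K_p·G_p(s)) = 13.42/(s + 10 + 13.42) = 13.42/(s + 23.42).
Time constant τ = 1/23.42 = 0.0427 s.

τ = 0.0427 s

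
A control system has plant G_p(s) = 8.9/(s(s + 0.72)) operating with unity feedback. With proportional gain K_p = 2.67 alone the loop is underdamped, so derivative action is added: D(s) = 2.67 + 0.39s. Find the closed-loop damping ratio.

Forward path: (2.67 + 0.39s)·8.9/(s(s+0.72)). The closed-loop characteristic equation is s² + (0.72 + 8.9·0.39)s + 8.9·2.67 = 0.
That is s² + 4.191s + 23.76 = 0, so ω_n = 4.875 rad/s and ζ = 4.191/(2·4.875) = 0.4299.

ζ = 0.43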